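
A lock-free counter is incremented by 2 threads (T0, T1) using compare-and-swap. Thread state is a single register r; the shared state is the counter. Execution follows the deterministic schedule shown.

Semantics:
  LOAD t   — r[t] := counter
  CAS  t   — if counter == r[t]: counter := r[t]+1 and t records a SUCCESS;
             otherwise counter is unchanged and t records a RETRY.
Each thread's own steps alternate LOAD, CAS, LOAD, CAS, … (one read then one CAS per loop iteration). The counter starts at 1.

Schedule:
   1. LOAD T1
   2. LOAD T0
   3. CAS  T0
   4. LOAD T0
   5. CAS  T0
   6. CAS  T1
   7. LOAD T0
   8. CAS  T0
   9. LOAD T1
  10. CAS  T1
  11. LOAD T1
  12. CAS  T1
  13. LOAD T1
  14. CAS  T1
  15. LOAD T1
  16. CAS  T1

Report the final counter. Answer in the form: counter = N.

counter = 8

#1 T1 reads 1
#2 T0 reads 1
#3 T0 CAS(1→2) writes; counter now 2
#4 T0 reads 2
#5 T0 CAS(2→3) writes; counter now 3
#6 T1 CAS(1→2) fails; counter now 3
#7 T0 reads 3
#8 T0 CAS(3→4) writes; counter now 4
#9 T1 reads 4
#10 T1 CAS(4→5) writes; counter now 5
#11 T1 reads 5
#12 T1 CAS(5→6) writes; counter now 6
#13 T1 reads 6
#14 T1 CAS(6→7) writes; counter now 7
#15 T1 reads 7
#16 T1 CAS(7→8) writes; counter now 8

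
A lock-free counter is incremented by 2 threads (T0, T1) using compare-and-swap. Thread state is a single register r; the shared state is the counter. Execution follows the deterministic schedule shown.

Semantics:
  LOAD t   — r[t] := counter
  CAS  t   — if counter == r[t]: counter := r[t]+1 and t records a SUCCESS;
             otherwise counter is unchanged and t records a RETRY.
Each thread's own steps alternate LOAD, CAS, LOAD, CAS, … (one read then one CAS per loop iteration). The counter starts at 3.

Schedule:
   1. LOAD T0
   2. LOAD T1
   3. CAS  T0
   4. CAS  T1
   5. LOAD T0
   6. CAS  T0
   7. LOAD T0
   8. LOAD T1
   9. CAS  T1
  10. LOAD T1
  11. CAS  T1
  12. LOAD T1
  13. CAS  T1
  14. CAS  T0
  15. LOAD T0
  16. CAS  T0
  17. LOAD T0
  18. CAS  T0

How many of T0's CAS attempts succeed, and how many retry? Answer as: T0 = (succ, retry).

T0 = (4, 1)

step 1: T0 LOAD ⇒ load; ctr=3 reg=3
step 2: T1 LOAD ⇒ load; ctr=3 reg=3
step 3: T0 CAS ⇒ ok; ctr=4 reg=3
step 4: T1 CAS ⇒ retry; ctr=4 reg=3
step 5: T0 LOAD ⇒ load; ctr=4 reg=4
step 6: T0 CAS ⇒ ok; ctr=5 reg=4
step 7: T0 LOAD ⇒ load; ctr=5 reg=5
step 8: T1 LOAD ⇒ load; ctr=5 reg=5
step 9: T1 CAS ⇒ ok; ctr=6 reg=5
step 10: T1 LOAD ⇒ load; ctr=6 reg=6
step 11: T1 CAS ⇒ ok; ctr=7 reg=6
step 12: T1 LOAD ⇒ load; ctr=7 reg=7
step 13: T1 CAS ⇒ ok; ctr=8 reg=7
step 14: T0 CAS ⇒ retry; ctr=8 reg=5
step 15: T0 LOAD ⇒ load; ctr=8 reg=8
step 16: T0 CAS ⇒ ok; ctr=9 reg=8
step 17: T0 LOAD ⇒ load; ctr=9 reg=9
step 18: T0 CAS ⇒ ok; ctr=10 reg=9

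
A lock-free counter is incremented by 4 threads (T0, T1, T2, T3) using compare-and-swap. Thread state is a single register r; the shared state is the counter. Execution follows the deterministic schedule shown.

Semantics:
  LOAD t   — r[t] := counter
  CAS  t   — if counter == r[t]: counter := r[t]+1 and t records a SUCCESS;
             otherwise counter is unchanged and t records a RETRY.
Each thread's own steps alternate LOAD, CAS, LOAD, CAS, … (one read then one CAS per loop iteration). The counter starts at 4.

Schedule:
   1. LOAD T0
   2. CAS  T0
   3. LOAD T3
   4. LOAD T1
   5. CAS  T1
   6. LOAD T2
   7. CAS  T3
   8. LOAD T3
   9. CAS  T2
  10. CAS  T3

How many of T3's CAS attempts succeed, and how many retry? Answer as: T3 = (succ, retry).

T3 = (0, 2)

   1) LOAD T0:  M=4  r_T0=4
   2) CAS  T0:  M=5  r_T0=4 ✓
   3) LOAD T3:  M=5  r_T3=5
   4) LOAD T1:  M=5  r_T1=5
   5) CAS  T1:  M=6  r_T1=5 ✓
   6) LOAD T2:  M=6  r_T2=6
   7) CAS  T3:  M=6  r_T3=5 ✗
   8) LOAD T3:  M=6  r_T3=6
   9) CAS  T2:  M=7  r_T2=6 ✓
  10) CAS  T3:  M=7  r_T3=6 ✗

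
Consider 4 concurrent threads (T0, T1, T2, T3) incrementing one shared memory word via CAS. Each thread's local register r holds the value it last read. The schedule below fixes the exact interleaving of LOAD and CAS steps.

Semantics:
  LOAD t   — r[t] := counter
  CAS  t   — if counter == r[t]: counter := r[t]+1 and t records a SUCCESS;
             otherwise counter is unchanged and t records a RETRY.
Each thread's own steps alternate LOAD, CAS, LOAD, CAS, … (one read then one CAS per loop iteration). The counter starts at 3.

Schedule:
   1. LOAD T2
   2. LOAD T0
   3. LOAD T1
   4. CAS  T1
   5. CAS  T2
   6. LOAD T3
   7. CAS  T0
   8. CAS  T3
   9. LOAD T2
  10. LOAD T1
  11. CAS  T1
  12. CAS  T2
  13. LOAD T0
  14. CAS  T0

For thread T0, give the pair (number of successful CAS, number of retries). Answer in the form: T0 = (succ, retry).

T2 LOAD — after: cnt=3, r=3 — load
T0 LOAD — after: cnt=3, r=3 — load
T1 LOAD — after: cnt=3, r=3 — load
T1 CAS — after: cnt=4, r=3 — ok
T2 CAS — after: cnt=4, r=3 — retry
T3 LOAD — after: cnt=4, r=4 — load
T0 CAS — after: cnt=4, r=3 — retry
T3 CAS — after: cnt=5, r=4 — ok
T2 LOAD — after: cnt=5, r=5 — load
T1 LOAD — after: cnt=5, r=5 — load
T1 CAS — after: cnt=6, r=5 — ok
T2 CAS — after: cnt=6, r=5 — retry
T0 LOAD — after: cnt=6, r=6 — load
T0 CAS — after: cnt=7, r=6 — ok

T0 = (1, 1)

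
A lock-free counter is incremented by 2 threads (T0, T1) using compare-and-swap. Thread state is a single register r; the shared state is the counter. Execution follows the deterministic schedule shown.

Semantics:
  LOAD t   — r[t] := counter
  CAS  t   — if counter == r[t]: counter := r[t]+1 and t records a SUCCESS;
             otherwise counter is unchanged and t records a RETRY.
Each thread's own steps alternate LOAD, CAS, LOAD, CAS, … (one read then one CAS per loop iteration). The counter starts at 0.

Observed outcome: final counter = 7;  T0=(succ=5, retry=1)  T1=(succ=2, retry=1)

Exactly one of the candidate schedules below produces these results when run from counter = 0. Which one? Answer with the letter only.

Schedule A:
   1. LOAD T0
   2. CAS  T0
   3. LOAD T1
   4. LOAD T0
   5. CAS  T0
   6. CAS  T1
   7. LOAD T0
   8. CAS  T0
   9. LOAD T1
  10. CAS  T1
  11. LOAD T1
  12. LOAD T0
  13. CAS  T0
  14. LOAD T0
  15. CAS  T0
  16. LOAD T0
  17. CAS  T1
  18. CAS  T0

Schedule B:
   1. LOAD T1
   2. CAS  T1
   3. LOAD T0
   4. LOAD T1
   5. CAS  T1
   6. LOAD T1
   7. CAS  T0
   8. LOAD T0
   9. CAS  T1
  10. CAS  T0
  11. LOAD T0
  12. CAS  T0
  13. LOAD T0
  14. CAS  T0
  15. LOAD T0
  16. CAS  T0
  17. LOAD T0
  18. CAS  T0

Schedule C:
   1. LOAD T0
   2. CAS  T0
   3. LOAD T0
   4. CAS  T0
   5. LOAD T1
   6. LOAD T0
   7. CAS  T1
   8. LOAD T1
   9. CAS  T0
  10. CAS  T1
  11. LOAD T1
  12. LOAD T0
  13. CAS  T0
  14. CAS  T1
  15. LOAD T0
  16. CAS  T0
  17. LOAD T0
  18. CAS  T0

C

Tracing schedule C:
step 1: T0 LOAD ⇒ load; ctr=0 reg=0
step 2: T0 CAS ⇒ ok; ctr=1 reg=0
step 3: T0 LOAD ⇒ load; ctr=1 reg=1
step 4: T0 CAS ⇒ ok; ctr=2 reg=1
step 5: T1 LOAD ⇒ load; ctr=2 reg=2
step 6: T0 LOAD ⇒ load; ctr=2 reg=2
step 7: T1 CAS ⇒ ok; ctr=3 reg=2
step 8: T1 LOAD ⇒ load; ctr=3 reg=3
step 9: T0 CAS ⇒ retry; ctr=3 reg=2
step 10: T1 CAS ⇒ ok; ctr=4 reg=3
step 11: T1 LOAD ⇒ load; ctr=4 reg=4
step 12: T0 LOAD ⇒ load; ctr=4 reg=4
step 13: T0 CAS ⇒ ok; ctr=5 reg=4
step 14: T1 CAS ⇒ retry; ctr=5 reg=4
step 15: T0 LOAD ⇒ load; ctr=5 reg=5
step 16: T0 CAS ⇒ ok; ctr=6 reg=5
step 17: T0 LOAD ⇒ load; ctr=6 reg=6
step 18: T0 CAS ⇒ ok; ctr=7 reg=6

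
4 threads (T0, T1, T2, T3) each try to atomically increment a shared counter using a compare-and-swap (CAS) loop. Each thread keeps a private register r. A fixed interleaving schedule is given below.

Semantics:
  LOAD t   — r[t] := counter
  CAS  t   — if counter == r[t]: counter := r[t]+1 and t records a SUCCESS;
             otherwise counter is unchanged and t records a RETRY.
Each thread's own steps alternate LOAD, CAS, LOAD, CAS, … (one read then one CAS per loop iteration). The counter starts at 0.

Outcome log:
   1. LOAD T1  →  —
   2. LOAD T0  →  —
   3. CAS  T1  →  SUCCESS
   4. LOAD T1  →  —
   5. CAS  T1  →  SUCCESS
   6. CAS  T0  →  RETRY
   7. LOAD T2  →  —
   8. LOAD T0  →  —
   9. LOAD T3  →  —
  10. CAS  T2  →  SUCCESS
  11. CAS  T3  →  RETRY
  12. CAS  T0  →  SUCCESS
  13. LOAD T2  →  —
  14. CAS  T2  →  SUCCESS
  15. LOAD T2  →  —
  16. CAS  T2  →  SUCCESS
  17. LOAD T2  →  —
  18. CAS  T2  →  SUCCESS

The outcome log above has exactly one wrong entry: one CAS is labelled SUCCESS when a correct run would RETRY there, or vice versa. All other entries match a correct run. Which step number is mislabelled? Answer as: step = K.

Correct run:
1. LOAD T1 → mem=0 r[T1]=0 [LOAD]
2. LOAD T0 → mem=0 r[T0]=0 [LOAD]
3. CAS T1 → mem=1 r[T1]=0 [OK]
4. LOAD T1 → mem=1 r[T1]=1 [LOAD]
5. CAS T1 → mem=2 r[T1]=1 [OK]
6. CAS T0 → mem=2 r[T0]=0 [RETRY]
7. LOAD T2 → mem=2 r[T2]=2 [LOAD]
8. LOAD T0 → mem=2 r[T0]=2 [LOAD]
9. LOAD T3 → mem=2 r[T3]=2 [LOAD]
10. CAS T2 → mem=3 r[T2]=2 [OK]
11. CAS T3 → mem=3 r[T3]=2 [RETRY]
12. CAS T0 → mem=3 r[T0]=2 [RETRY]
13. LOAD T2 → mem=3 r[T2]=3 [LOAD]
14. CAS T2 → mem=4 r[T2]=3 [OK]
15. LOAD T2 → mem=4 r[T2]=4 [LOAD]
16. CAS T2 → mem=5 r[T2]=4 [OK]
17. LOAD T2 → mem=5 r[T2]=5 [LOAD]
18. CAS T2 → mem=6 r[T2]=5 [OK]
Log disagrees first at step 12.

step = 12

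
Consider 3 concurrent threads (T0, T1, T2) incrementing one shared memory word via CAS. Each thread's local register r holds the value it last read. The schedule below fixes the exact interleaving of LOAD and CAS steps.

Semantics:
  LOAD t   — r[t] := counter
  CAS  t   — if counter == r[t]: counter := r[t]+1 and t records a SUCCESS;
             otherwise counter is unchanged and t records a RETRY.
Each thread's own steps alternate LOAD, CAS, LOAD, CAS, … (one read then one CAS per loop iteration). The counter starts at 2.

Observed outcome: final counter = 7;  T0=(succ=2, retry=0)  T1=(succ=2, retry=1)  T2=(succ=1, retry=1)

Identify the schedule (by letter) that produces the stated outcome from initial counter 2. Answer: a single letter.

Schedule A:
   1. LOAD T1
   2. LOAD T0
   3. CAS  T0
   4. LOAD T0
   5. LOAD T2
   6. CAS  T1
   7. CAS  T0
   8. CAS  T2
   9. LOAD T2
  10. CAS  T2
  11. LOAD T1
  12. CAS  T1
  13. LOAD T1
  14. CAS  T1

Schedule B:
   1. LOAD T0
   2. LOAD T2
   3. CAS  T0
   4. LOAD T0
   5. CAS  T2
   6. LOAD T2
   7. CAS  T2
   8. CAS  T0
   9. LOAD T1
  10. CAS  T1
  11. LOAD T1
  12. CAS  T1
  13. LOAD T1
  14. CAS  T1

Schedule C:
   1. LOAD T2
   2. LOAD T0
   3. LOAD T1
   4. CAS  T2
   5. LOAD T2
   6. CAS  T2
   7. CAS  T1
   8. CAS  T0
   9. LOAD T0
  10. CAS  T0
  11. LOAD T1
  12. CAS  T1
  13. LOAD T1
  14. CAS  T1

A

Simulating candidate A:
step 1: T1 LOAD ⇒ load; ctr=2 reg=2
step 2: T0 LOAD ⇒ load; ctr=2 reg=2
step 3: T0 CAS ⇒ ok; ctr=3 reg=2
step 4: T0 LOAD ⇒ load; ctr=3 reg=3
step 5: T2 LOAD ⇒ load; ctr=3 reg=3
step 6: T1 CAS ⇒ retry; ctr=3 reg=2
step 7: T0 CAS ⇒ ok; ctr=4 reg=3
step 8: T2 CAS ⇒ retry; ctr=4 reg=3
step 9: T2 LOAD ⇒ load; ctr=4 reg=4
step 10: T2 CAS ⇒ ok; ctr=5 reg=4
step 11: T1 LOAD ⇒ load; ctr=5 reg=5
step 12: T1 CAS ⇒ ok; ctr=6 reg=5
step 13: T1 LOAD ⇒ load; ctr=6 reg=6
step 14: T1 CAS ⇒ ok; ctr=7 reg=6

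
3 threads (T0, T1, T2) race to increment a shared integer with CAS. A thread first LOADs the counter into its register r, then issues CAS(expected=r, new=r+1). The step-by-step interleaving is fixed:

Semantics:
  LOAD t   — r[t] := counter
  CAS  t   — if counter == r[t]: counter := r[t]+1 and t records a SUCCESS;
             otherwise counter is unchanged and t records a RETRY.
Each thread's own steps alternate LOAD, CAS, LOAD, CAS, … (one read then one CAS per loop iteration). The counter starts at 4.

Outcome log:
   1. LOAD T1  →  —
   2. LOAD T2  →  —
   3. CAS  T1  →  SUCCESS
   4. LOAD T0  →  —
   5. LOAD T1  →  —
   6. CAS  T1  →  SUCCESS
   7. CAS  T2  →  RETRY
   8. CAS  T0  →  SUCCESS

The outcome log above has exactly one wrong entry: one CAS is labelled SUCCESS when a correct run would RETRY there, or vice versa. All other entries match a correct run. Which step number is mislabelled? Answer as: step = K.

Reference trace:
T1 LOAD — after: cnt=4, r=4 — load
T2 LOAD — after: cnt=4, r=4 — load
T1 CAS — after: cnt=5, r=4 — ok
T0 LOAD — after: cnt=5, r=5 — load
T1 LOAD — after: cnt=5, r=5 — load
T1 CAS — after: cnt=6, r=5 — ok
T2 CAS — after: cnt=6, r=4 — retry
T0 CAS — after: cnt=6, r=5 — retry
Log disagrees first at step 8.

step = 8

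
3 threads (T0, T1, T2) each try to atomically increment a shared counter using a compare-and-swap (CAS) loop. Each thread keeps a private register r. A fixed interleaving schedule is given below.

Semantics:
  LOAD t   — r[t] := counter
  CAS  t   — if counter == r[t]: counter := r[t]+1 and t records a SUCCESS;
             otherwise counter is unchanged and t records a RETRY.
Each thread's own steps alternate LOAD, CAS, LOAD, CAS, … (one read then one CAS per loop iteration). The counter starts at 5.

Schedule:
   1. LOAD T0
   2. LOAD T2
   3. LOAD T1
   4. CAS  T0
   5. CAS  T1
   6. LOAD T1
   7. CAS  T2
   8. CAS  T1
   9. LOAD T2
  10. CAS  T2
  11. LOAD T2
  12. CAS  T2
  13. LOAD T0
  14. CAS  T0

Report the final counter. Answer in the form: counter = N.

counter = 10

#1 T0 reads 5
#2 T2 reads 5
#3 T1 reads 5
#4 T0 CAS(5→6) writes; counter now 6
#5 T1 CAS(5→6) fails; counter now 6
#6 T1 reads 6
#7 T2 CAS(5→6) fails; counter now 6
#8 T1 CAS(6→7) writes; counter now 7
#9 T2 reads 7
#10 T2 CAS(7→8) writes; counter now 8
#11 T2 reads 8
#12 T2 CAS(8→9) writes; counter now 9
#13 T0 reads 9
#14 T0 CAS(9→10) writes; counter now 10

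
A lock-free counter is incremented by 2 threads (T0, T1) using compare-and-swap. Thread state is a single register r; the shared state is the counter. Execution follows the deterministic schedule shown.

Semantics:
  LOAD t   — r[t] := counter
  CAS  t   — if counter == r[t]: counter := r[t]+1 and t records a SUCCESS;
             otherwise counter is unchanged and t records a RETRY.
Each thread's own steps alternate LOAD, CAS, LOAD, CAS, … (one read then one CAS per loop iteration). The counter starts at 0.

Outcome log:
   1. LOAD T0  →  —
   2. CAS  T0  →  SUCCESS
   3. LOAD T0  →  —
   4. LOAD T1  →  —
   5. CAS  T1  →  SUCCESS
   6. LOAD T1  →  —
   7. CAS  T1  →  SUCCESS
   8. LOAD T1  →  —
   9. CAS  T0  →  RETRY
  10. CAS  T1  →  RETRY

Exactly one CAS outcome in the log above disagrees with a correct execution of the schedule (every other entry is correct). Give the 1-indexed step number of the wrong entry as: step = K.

Correct run:
#1 T0 reads 0
#2 T0 CAS(0→1) writes; counter now 1
#3 T0 reads 1
#4 T1 reads 1
#5 T1 CAS(1→2) writes; counter now 2
#6 T1 reads 2
#7 T1 CAS(2→3) writes; counter now 3
#8 T1 reads 3
#9 T0 CAS(1→2) fails; counter now 3
#10 T1 CAS(3→4) writes; counter now 4
Mismatch at 10.

step = 10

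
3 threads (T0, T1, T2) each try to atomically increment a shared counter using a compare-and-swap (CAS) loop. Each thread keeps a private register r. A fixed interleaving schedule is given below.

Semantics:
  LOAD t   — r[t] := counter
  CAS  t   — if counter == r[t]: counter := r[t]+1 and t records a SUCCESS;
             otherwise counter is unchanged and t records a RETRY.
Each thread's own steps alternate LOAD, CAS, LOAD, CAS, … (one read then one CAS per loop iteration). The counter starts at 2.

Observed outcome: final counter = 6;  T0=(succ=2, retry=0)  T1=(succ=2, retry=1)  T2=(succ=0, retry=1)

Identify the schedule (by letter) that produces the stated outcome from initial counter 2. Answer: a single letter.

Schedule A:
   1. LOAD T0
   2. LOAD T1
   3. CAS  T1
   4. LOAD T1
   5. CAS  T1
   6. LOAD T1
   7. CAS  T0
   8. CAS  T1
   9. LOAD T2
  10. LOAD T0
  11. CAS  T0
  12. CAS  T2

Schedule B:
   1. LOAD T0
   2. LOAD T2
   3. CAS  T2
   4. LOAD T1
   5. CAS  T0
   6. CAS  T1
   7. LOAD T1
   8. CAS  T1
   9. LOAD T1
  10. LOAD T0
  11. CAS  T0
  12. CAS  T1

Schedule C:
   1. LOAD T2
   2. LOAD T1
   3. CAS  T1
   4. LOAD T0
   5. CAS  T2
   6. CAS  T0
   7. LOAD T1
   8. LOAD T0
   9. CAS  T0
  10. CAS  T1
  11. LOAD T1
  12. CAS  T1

Simulating candidate C:
#1 T2 reads 2
#2 T1 reads 2
#3 T1 CAS(2→3) writes; counter now 3
#4 T0 reads 3
#5 T2 CAS(2→3) fails; counter now 3
#6 T0 CAS(3→4) writes; counter now 4
#7 T1 reads 4
#8 T0 reads 4
#9 T0 CAS(4→5) writes; counter now 5
#10 T1 CAS(4→5) fails; counter now 5
#11 T1 reads 5
#12 T1 CAS(5→6) writes; counter now 6

C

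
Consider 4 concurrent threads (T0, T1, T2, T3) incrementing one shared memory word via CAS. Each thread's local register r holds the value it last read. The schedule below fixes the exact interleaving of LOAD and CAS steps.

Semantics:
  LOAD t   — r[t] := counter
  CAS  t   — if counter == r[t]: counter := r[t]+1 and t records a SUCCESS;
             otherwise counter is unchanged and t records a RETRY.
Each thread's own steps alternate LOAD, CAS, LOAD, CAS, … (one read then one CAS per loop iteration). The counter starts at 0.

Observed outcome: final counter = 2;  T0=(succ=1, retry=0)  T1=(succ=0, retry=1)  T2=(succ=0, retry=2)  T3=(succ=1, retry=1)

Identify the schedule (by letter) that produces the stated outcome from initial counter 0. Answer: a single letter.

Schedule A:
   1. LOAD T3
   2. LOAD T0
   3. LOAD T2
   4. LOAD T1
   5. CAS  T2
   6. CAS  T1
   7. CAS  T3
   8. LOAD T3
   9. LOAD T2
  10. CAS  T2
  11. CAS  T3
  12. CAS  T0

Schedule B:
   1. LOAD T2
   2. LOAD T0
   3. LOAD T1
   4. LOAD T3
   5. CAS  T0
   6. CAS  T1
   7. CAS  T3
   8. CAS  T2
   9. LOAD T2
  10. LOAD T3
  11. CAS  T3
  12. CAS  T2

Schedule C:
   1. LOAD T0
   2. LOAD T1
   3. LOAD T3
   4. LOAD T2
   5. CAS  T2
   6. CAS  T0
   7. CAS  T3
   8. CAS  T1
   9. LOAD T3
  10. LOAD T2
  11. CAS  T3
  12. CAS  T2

Run B:
#1 T2 reads 0
#2 T0 reads 0
#3 T1 reads 0
#4 T3 reads 0
#5 T0 CAS(0→1) writes; counter now 1
#6 T1 CAS(0→1) fails; counter now 1
#7 T3 CAS(0→1) fails; counter now 1
#8 T2 CAS(0→1) fails; counter now 1
#9 T2 reads 1
#10 T3 reads 1
#11 T3 CAS(1→2) writes; counter now 2
#12 T2 CAS(1→2) fails; counter now 2

B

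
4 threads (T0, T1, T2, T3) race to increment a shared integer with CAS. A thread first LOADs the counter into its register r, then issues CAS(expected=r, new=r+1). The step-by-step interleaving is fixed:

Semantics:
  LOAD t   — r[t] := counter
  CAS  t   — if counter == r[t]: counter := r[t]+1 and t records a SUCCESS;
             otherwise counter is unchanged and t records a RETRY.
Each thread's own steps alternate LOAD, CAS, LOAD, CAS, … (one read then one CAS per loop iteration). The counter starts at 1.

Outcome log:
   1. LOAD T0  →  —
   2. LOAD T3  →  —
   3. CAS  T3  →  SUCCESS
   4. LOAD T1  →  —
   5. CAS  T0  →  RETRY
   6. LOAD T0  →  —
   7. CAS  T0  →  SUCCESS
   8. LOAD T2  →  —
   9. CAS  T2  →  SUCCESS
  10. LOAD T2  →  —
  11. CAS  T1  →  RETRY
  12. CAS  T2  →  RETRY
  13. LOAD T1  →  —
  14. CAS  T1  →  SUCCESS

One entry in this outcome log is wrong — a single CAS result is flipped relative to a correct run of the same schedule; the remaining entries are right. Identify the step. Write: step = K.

step = 12

Re-executing:
T0 LOAD — after: cnt=1, r=1 — load
T3 LOAD — after: cnt=1, r=1 — load
T3 CAS — after: cnt=2, r=1 — ok
T1 LOAD — after: cnt=2, r=2 — load
T0 CAS — after: cnt=2, r=1 — retry
T0 LOAD — after: cnt=2, r=2 — load
T0 CAS — after: cnt=3, r=2 — ok
T2 LOAD — after: cnt=3, r=3 — load
T2 CAS — after: cnt=4, r=3 — ok
T2 LOAD — after: cnt=4, r=4 — load
T1 CAS — after: cnt=4, r=2 — retry
T2 CAS — after: cnt=5, r=4 — ok
T1 LOAD — after: cnt=5, r=5 — load
T1 CAS — after: cnt=6, r=5 — ok
Log disagrees first at step 12.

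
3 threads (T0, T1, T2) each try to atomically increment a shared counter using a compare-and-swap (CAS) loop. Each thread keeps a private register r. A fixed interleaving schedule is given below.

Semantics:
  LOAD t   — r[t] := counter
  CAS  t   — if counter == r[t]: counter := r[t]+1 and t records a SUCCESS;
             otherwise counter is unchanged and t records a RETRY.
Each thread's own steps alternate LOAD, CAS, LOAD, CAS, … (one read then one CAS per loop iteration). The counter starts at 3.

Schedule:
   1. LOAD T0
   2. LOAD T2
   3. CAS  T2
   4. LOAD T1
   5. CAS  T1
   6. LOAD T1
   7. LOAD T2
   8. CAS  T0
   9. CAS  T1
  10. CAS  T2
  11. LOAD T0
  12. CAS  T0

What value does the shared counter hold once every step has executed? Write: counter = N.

[1] T0.load  rd  (counter 3, T0.r 3)
[2] T2.load  rd  (counter 3, T2.r 3)
[3] T2.cas  hit  (counter 4, T2.r 3)
[4] T1.load  rd  (counter 4, T1.r 4)
[5] T1.cas  hit  (counter 5, T1.r 4)
[6] T1.load  rd  (counter 5, T1.r 5)
[7] T2.load  rd  (counter 5, T2.r 5)
[8] T0.cas  miss  (counter 5, T0.r 3)
[9] T1.cas  hit  (counter 6, T1.r 5)
[10] T2.cas  miss  (counter 6, T2.r 5)
[11] T0.load  rd  (counter 6, T0.r 6)
[12] T0.cas  hit  (counter 7, T0.r 6)

counter = 7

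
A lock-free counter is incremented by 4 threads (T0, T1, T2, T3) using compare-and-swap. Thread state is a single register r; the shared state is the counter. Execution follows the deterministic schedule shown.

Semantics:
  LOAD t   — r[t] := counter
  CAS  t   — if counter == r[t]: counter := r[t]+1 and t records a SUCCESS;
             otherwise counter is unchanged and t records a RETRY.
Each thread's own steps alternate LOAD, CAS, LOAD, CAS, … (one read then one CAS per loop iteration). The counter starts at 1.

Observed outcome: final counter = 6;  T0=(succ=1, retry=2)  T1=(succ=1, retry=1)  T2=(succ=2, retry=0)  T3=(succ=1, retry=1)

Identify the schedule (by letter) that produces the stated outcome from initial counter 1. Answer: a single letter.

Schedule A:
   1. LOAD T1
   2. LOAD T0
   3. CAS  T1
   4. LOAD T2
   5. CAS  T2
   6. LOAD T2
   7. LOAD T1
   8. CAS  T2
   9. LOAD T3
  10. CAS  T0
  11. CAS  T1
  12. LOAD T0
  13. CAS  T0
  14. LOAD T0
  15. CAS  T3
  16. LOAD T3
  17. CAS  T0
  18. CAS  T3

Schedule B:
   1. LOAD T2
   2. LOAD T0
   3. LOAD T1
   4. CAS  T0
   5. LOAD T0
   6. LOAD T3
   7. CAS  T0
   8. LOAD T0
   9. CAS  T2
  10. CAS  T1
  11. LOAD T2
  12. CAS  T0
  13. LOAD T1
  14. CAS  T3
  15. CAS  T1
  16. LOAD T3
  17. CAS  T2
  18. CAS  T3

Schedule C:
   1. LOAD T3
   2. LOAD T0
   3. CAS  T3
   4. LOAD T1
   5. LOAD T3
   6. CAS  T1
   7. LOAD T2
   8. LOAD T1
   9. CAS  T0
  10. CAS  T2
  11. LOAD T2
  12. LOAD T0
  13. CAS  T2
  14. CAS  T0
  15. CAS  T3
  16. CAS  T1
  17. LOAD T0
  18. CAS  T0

C

Run C:
T3 LOAD — after: cnt=1, r=1 — load
T0 LOAD — after: cnt=1, r=1 — load
T3 CAS — after: cnt=2, r=1 — ok
T1 LOAD — after: cnt=2, r=2 — load
T3 LOAD — after: cnt=2, r=2 — load
T1 CAS — after: cnt=3, r=2 — ok
T2 LOAD — after: cnt=3, r=3 — load
T1 LOAD — after: cnt=3, r=3 — load
T0 CAS — after: cnt=3, r=1 — retry
T2 CAS — after: cnt=4, r=3 — ok
T2 LOAD — after: cnt=4, r=4 — load
T0 LOAD — after: cnt=4, r=4 — load
T2 CAS — after: cnt=5, r=4 — ok
T0 CAS — after: cnt=5, r=4 — retry
T3 CAS — after: cnt=5, r=2 — retry
T1 CAS — after: cnt=5, r=3 — retry
T0 LOAD — after: cnt=5, r=5 — load
T0 CAS — after: cnt=6, r=5 — ok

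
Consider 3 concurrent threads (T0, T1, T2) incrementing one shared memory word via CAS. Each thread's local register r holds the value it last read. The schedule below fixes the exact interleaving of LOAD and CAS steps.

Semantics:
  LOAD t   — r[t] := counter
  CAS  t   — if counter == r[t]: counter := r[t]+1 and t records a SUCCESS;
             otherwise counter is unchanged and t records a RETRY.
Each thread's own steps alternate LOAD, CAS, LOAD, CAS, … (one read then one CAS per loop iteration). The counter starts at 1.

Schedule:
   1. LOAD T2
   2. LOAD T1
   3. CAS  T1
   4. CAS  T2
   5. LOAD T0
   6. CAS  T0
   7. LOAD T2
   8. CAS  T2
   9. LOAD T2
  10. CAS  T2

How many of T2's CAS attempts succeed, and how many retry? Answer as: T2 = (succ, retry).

[1] T2.load  rd  (counter 1, T2.r 1)
[2] T1.load  rd  (counter 1, T1.r 1)
[3] T1.cas  hit  (counter 2, T1.r 1)
[4] T2.cas  miss  (counter 2, T2.r 1)
[5] T0.load  rd  (counter 2, T0.r 2)
[6] T0.cas  hit  (counter 3, T0.r 2)
[7] T2.load  rd  (counter 3, T2.r 3)
[8] T2.cas  hit  (counter 4, T2.r 3)
[9] T2.load  rd  (counter 4, T2.r 4)
[10] T2.cas  hit  (counter 5, T2.r 4)

T2 = (2, 1)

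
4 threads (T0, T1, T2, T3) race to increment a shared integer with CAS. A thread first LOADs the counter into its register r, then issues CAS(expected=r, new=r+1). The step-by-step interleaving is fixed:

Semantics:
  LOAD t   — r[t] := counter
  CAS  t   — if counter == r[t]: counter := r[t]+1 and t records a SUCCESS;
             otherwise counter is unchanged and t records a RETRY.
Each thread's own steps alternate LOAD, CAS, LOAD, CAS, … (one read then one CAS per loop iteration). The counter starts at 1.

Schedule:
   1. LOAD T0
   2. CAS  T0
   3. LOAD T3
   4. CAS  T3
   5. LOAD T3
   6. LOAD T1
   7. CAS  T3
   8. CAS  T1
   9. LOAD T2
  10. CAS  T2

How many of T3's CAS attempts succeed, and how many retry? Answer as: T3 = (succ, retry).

T0 LOAD — after: cnt=1, r=1 — load
T0 CAS — after: cnt=2, r=1 — ok
T3 LOAD — after: cnt=2, r=2 — load
T3 CAS — after: cnt=3, r=2 — ok
T3 LOAD — after: cnt=3, r=3 — load
T1 LOAD — after: cnt=3, r=3 — load
T3 CAS — after: cnt=4, r=3 — ok
T1 CAS — after: cnt=4, r=3 — retry
T2 LOAD — after: cnt=4, r=4 — load
T2 CAS — after: cnt=5, r=4 — ok

T3 = (2, 0)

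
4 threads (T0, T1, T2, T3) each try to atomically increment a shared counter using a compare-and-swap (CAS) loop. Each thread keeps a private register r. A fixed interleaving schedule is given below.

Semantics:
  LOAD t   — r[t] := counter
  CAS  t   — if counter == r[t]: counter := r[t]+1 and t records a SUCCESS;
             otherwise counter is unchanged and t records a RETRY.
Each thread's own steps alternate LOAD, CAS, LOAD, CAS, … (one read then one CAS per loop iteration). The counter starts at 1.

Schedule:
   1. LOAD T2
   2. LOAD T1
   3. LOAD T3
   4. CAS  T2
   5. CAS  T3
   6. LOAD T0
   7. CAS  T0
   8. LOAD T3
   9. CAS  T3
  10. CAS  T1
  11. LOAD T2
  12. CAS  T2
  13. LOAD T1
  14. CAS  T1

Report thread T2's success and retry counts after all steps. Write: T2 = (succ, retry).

T2 = (2, 0)

[1] T2.load  rd  (counter 1, T2.r 1)
[2] T1.load  rd  (counter 1, T1.r 1)
[3] T3.load  rd  (counter 1, T3.r 1)
[4] T2.cas  hit  (counter 2, T2.r 1)
[5] T3.cas  miss  (counter 2, T3.r 1)
[6] T0.load  rd  (counter 2, T0.r 2)
[7] T0.cas  hit  (counter 3, T0.r 2)
[8] T3.load  rd  (counter 3, T3.r 3)
[9] T3.cas  hit  (counter 4, T3.r 3)
[10] T1.cas  miss  (counter 4, T1.r 1)
[11] T2.load  rd  (counter 4, T2.r 4)
[12] T2.cas  hit  (counter 5, T2.r 4)
[13] T1.load  rd  (counter 5, T1.r 5)
[14] T1.cas  hit  (counter 6, T1.r 5)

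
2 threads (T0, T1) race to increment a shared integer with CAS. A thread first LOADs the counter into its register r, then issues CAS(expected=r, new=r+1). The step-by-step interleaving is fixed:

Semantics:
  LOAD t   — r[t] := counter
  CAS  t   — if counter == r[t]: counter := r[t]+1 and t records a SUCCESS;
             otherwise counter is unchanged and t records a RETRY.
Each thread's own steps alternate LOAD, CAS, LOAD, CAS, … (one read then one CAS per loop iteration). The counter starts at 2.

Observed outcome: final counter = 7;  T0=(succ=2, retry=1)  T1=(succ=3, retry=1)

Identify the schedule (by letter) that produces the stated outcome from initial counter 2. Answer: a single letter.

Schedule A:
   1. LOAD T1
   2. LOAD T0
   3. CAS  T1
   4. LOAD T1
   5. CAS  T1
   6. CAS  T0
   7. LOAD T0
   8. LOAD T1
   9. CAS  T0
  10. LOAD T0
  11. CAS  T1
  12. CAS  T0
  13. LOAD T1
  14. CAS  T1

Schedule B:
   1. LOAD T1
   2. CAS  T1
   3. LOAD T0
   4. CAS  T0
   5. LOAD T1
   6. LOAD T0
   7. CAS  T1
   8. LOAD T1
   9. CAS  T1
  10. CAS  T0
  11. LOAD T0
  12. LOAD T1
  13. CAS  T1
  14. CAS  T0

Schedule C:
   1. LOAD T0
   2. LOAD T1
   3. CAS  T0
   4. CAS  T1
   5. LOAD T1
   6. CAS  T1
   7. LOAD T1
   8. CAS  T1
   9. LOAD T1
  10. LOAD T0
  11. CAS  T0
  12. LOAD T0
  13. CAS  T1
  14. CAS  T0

Tracing schedule A:
T1 LOAD — after: cnt=2, r=2 — load
T0 LOAD — after: cnt=2, r=2 — load
T1 CAS — after: cnt=3, r=2 — ok
T1 LOAD — after: cnt=3, r=3 — load
T1 CAS — after: cnt=4, r=3 — ok
T0 CAS — after: cnt=4, r=2 — retry
T0 LOAD — after: cnt=4, r=4 — load
T1 LOAD — after: cnt=4, r=4 — load
T0 CAS — after: cnt=5, r=4 — ok
T0 LOAD — after: cnt=5, r=5 — load
T1 CAS — after: cnt=5, r=4 — retry
T0 CAS — after: cnt=6, r=5 — ok
T1 LOAD — after: cnt=6, r=6 — load
T1 CAS — after: cnt=7, r=6 — ok

A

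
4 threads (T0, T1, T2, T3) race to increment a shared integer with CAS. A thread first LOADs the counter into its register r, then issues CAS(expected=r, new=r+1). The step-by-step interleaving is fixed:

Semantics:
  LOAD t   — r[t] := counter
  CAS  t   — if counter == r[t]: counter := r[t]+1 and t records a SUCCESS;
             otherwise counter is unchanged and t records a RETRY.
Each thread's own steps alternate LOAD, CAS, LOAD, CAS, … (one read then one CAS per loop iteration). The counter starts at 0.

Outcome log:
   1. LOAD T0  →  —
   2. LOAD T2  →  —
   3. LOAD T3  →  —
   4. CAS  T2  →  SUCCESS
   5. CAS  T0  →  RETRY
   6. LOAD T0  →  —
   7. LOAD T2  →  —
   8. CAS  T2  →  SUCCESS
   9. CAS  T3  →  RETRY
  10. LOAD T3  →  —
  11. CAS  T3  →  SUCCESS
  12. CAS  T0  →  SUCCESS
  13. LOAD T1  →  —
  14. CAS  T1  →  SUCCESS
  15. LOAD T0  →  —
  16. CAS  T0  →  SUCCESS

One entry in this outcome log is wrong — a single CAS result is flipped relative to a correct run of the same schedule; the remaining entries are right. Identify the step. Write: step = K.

Correct run:
step 1: T0 LOAD ⇒ load; ctr=0 reg=0
step 2: T2 LOAD ⇒ load; ctr=0 reg=0
step 3: T3 LOAD ⇒ load; ctr=0 reg=0
step 4: T2 CAS ⇒ ok; ctr=1 reg=0
step 5: T0 CAS ⇒ retry; ctr=1 reg=0
step 6: T0 LOAD ⇒ load; ctr=1 reg=1
step 7: T2 LOAD ⇒ load; ctr=1 reg=1
step 8: T2 CAS ⇒ ok; ctr=2 reg=1
step 9: T3 CAS ⇒ retry; ctr=2 reg=0
step 10: T3 LOAD ⇒ load; ctr=2 reg=2
step 11: T3 CAS ⇒ ok; ctr=3 reg=2
step 12: T0 CAS ⇒ retry; ctr=3 reg=1
step 13: T1 LOAD ⇒ load; ctr=3 reg=3
step 14: T1 CAS ⇒ ok; ctr=4 reg=3
step 15: T0 LOAD ⇒ load; ctr=4 reg=4
step 16: T0 CAS ⇒ ok; ctr=5 reg=4
Mismatch at 12.

step = 12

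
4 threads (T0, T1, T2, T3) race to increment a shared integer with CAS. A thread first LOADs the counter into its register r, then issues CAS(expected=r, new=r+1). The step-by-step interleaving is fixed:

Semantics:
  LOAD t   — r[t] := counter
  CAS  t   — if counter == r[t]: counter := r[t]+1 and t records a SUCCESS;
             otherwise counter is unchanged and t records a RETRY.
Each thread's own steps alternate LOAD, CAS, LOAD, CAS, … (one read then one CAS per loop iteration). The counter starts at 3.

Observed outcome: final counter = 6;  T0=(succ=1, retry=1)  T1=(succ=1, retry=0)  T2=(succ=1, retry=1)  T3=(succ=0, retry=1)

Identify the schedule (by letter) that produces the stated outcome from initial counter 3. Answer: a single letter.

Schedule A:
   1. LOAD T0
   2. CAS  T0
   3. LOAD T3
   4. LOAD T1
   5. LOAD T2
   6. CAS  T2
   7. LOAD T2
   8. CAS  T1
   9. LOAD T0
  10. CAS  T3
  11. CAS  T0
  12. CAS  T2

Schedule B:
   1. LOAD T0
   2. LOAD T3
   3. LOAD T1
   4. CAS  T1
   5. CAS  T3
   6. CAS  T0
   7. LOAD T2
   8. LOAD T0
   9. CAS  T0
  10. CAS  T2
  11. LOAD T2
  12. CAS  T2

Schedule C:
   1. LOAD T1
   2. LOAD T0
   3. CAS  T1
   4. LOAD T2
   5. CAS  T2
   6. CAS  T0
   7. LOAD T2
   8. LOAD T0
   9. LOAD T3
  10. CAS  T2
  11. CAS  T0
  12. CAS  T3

B

Tracing schedule B:
[1] T0.load  rd  (counter 3, T0.r 3)
[2] T3.load  rd  (counter 3, T3.r 3)
[3] T1.load  rd  (counter 3, T1.r 3)
[4] T1.cas  hit  (counter 4, T1.r 3)
[5] T3.cas  miss  (counter 4, T3.r 3)
[6] T0.cas  miss  (counter 4, T0.r 3)
[7] T2.load  rd  (counter 4, T2.r 4)
[8] T0.load  rd  (counter 4, T0.r 4)
[9] T0.cas  hit  (counter 5, T0.r 4)
[10] T2.cas  miss  (counter 5, T2.r 4)
[11] T2.load  rd  (counter 5, T2.r 5)
[12] T2.cas  hit  (counter 6, T2.r 5)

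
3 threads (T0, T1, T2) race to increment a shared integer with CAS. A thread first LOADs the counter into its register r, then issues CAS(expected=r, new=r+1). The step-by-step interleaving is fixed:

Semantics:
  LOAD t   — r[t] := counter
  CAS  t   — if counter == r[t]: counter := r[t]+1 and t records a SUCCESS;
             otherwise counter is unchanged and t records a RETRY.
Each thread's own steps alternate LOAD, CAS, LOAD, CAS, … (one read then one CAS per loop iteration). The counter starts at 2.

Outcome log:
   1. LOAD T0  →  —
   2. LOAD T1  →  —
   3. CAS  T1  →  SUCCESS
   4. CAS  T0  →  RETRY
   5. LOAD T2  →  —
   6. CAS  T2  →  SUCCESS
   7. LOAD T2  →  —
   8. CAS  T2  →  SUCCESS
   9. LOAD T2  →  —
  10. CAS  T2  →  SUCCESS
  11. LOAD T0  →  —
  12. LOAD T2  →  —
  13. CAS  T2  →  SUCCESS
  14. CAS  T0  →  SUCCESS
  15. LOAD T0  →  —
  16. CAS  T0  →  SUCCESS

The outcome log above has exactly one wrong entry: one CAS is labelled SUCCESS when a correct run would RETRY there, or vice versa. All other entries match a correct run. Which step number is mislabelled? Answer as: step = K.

Reference trace:
[1] T0.load  rd  (counter 2, T0.r 2)
[2] T1.load  rd  (counter 2, T1.r 2)
[3] T1.cas  hit  (counter 3, T1.r 2)
[4] T0.cas  miss  (counter 3, T0.r 2)
[5] T2.load  rd  (counter 3, T2.r 3)
[6] T2.cas  hit  (counter 4, T2.r 3)
[7] T2.load  rd  (counter 4, T2.r 4)
[8] T2.cas  hit  (counter 5, T2.r 4)
[9] T2.load  rd  (counter 5, T2.r 5)
[10] T2.cas  hit  (counter 6, T2.r 5)
[11] T0.load  rd  (counter 6, T0.r 6)
[12] T2.load  rd  (counter 6, T2.r 6)
[13] T2.cas  hit  (counter 7, T2.r 6)
[14] T0.cas  miss  (counter 7, T0.r 6)
[15] T0.load  rd  (counter 7, T0.r 7)
[16] T0.cas  hit  (counter 8, T0.r 7)
Mismatch at 14.

step = 14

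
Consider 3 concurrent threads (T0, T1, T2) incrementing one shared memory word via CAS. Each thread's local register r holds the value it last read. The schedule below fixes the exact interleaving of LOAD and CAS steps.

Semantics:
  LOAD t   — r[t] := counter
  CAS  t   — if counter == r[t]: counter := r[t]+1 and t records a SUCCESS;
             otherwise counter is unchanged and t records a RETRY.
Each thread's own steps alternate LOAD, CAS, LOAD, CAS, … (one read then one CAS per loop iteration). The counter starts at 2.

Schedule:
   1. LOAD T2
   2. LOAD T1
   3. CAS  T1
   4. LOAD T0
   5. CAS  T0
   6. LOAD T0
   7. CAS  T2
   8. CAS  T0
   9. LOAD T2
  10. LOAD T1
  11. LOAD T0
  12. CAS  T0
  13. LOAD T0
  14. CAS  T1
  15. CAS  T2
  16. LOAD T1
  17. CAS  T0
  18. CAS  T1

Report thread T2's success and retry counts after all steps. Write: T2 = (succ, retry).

T2 LOAD — after: cnt=2, r=2 — load
T1 LOAD — after: cnt=2, r=2 — load
T1 CAS — after: cnt=3, r=2 — ok
T0 LOAD — after: cnt=3, r=3 — load
T0 CAS — after: cnt=4, r=3 — ok
T0 LOAD — after: cnt=4, r=4 — load
T2 CAS — after: cnt=4, r=2 — retry
T0 CAS — after: cnt=5, r=4 — ok
T2 LOAD — after: cnt=5, r=5 — load
T1 LOAD — after: cnt=5, r=5 — load
T0 LOAD — after: cnt=5, r=5 — load
T0 CAS — after: cnt=6, r=5 — ok
T0 LOAD — after: cnt=6, r=6 — load
T1 CAS — after: cnt=6, r=5 — retry
T2 CAS — after: cnt=6, r=5 — retry
T1 LOAD — after: cnt=6, r=6 — load
T0 CAS — after: cnt=7, r=6 — ok
T1 CAS — after: cnt=7, r=6 — retry

T2 = (0, 2)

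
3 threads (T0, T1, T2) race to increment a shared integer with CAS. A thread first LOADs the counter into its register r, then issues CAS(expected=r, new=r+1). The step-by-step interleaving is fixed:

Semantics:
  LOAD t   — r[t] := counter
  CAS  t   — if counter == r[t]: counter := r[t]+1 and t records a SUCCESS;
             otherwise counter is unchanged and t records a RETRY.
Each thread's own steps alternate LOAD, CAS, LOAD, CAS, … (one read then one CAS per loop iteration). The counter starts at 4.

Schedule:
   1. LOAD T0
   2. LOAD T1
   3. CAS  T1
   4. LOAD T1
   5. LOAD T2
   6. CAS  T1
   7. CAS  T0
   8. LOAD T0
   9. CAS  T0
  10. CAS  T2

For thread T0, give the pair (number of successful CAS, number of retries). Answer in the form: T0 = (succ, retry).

T0 LOAD — after: cnt=4, r=4 — load
T1 LOAD — after: cnt=4, r=4 — load
T1 CAS — after: cnt=5, r=4 — ok
T1 LOAD — after: cnt=5, r=5 — load
T2 LOAD — after: cnt=5, r=5 — load
T1 CAS — after: cnt=6, r=5 — ok
T0 CAS — after: cnt=6, r=4 — retry
T0 LOAD — after: cnt=6, r=6 — load
T0 CAS — after: cnt=7, r=6 — ok
T2 CAS — after: cnt=7, r=5 — retry

T0 = (1, 1)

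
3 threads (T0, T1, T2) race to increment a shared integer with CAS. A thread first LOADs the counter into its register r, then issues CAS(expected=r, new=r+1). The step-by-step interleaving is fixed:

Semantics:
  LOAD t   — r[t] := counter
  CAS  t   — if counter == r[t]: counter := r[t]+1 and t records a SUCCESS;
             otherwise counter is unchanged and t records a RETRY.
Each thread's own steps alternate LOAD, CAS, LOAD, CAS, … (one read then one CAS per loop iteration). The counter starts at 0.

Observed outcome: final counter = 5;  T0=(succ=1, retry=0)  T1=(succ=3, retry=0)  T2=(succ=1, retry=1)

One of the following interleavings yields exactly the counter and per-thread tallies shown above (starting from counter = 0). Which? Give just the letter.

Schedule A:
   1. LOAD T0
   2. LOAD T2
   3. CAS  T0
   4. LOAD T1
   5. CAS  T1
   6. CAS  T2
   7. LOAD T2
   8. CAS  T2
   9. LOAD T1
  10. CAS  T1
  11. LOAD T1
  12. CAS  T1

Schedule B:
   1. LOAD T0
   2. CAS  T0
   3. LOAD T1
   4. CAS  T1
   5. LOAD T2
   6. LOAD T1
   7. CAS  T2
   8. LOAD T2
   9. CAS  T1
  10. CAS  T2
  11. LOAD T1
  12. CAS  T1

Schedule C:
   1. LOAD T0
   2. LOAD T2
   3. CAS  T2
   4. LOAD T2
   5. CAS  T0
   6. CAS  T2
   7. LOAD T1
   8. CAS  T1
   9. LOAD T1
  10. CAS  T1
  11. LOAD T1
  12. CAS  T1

Tracing schedule A:
step 1: T0 LOAD ⇒ load; ctr=0 reg=0
step 2: T2 LOAD ⇒ load; ctr=0 reg=0
step 3: T0 CAS ⇒ ok; ctr=1 reg=0
step 4: T1 LOAD ⇒ load; ctr=1 reg=1
step 5: T1 CAS ⇒ ok; ctr=2 reg=1
step 6: T2 CAS ⇒ retry; ctr=2 reg=0
step 7: T2 LOAD ⇒ load; ctr=2 reg=2
step 8: T2 CAS ⇒ ok; ctr=3 reg=2
step 9: T1 LOAD ⇒ load; ctr=3 reg=3
step 10: T1 CAS ⇒ ok; ctr=4 reg=3
step 11: T1 LOAD ⇒ load; ctr=4 reg=4
step 12: T1 CAS ⇒ ok; ctr=5 reg=4

A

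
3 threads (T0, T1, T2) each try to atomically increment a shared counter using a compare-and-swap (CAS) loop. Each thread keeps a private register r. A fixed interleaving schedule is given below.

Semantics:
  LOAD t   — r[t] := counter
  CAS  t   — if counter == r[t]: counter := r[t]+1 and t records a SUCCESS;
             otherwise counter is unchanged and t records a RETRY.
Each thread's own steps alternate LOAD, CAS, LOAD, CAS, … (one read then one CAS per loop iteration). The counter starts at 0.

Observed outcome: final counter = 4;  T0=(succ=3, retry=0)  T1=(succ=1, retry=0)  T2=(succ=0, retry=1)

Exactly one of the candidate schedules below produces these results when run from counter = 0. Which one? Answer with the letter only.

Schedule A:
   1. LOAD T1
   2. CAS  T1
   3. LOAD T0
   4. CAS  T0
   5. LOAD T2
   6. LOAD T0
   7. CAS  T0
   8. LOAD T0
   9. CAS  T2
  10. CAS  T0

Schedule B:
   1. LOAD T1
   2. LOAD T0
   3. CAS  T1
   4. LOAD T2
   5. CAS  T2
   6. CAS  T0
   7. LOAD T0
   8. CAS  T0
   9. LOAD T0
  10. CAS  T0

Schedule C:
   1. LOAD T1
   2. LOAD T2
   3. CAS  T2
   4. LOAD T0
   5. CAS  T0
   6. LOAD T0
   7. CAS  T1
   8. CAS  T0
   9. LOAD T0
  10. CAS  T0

A

Tracing schedule A:
[1] T1.load  rd  (counter 0, T1.r 0)
[2] T1.cas  hit  (counter 1, T1.r 0)
[3] T0.load  rd  (counter 1, T0.r 1)
[4] T0.cas  hit  (counter 2, T0.r 1)
[5] T2.load  rd  (counter 2, T2.r 2)
[6] T0.load  rd  (counter 2, T0.r 2)
[7] T0.cas  hit  (counter 3, T0.r 2)
[8] T0.load  rd  (counter 3, T0.r 3)
[9] T2.cas  miss  (counter 3, T2.r 2)
[10] T0.cas  hit  (counter 4, T0.r 3)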